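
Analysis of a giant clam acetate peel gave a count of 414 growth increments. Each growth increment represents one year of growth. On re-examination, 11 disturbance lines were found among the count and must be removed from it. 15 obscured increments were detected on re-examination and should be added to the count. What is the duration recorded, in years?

Adjusted count: 414 − 11 + 15 = 418 growth increments.
One growth increment per year makes the duration 418 years.

418 yr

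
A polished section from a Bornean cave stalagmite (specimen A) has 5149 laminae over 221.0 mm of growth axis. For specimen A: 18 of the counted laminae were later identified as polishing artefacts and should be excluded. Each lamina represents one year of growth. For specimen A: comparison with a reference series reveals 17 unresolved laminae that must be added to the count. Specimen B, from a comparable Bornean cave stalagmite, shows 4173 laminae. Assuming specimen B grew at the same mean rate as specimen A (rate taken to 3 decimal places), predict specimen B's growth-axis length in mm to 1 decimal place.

Specimen A: after corrections the count is 5149 − 18 + 17 = 5148 laminae.
A: Mean rate = 221.0 mm / 5148 years ≈ 0.043 mm/year.
For B, 0.043 mm/year × 4173 years = 179.4 mm.

179.4 mm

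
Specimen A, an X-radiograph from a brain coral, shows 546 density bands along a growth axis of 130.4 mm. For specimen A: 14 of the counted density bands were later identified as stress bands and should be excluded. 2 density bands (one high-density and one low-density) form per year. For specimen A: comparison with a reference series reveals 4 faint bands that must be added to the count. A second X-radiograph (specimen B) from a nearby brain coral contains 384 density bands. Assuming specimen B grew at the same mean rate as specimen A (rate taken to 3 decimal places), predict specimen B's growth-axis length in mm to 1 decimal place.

93.5 mm

Specimen A: true density band count = 546 − 14 + 4 = 536.
Specimen A: dividing by 2 density bands per year: 536 / 2 = 268 years.
A: 130.4 mm over 268 years gives 130.4 / 268 ≈ 0.487 mm per year.
Specimen B: with 2 density bands per year, 384 / 2 = 192 years. For B, 0.487 mm/year × 192 years = 93.5 mm.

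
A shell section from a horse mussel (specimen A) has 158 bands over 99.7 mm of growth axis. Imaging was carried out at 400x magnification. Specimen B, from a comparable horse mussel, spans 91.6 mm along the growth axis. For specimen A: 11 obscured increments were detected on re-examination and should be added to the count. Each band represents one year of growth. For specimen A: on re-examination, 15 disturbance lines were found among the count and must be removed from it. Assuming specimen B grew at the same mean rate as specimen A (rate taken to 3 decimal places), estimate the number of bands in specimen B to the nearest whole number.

142 bands

Specimen A: after corrections the count is 158 − 15 + 11 = 154 bands.
A: Extension rate ≈ 99.7 / 154 = 0.647 mm per year.
Specimen B: 91.6 mm / 0.647 mm per year = 141.58 years ≈ 142 bands.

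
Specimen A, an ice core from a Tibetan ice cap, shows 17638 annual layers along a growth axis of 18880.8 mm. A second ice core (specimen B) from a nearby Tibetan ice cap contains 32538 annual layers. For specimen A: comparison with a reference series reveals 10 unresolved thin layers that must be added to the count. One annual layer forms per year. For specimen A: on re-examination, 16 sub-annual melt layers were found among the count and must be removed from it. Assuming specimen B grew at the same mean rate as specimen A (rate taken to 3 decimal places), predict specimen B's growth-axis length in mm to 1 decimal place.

Specimen A: adjusted count: 17638 − 16 + 10 = 17632 annual layers.
A: Extension rate ≈ 18880.8 / 17632 = 1.071 mm/yr.
For B, 1.071 mm/year × 32538 years = 34848.2 mm.

34848.2 mm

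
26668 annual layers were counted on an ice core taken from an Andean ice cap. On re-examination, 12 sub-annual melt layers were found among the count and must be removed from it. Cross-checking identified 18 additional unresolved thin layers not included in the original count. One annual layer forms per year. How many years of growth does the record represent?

26674 years

True annual layer count = 26668 − 12 + 18 = 26674.
At one annual layer per year, that is 26674 years.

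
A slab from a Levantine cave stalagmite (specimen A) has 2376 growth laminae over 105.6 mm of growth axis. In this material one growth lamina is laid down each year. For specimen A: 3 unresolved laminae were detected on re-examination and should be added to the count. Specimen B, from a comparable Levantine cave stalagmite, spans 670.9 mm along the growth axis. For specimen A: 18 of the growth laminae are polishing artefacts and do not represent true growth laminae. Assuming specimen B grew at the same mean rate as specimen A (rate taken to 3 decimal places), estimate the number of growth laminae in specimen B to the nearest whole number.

14909 growth laminae

Specimen A: adjusted count: 2376 − 18 + 3 = 2361 growth laminae.
A: Mean rate = 105.6 mm / 2361 years ≈ 0.045 mm/year.
Specimen B: 670.9 mm / 0.045 mm per year = 14908.89 years ≈ 14909 growth laminae.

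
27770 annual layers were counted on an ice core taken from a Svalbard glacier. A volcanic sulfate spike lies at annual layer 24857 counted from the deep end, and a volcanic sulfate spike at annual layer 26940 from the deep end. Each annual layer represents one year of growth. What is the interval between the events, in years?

26940 − 24857 = 2083 annual layers lie between the two events.
At one annual layer per year, 2083 years elapsed between them.

2083 years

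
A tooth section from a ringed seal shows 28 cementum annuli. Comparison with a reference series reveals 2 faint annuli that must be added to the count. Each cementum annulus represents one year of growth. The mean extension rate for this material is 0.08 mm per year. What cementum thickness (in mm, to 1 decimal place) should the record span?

2.4 mm

After corrections the count is 28 + 2 = 30 cementum annuli.
30 years at 0.08 mm/year gives 0.08 × 30 = 2.4 mm.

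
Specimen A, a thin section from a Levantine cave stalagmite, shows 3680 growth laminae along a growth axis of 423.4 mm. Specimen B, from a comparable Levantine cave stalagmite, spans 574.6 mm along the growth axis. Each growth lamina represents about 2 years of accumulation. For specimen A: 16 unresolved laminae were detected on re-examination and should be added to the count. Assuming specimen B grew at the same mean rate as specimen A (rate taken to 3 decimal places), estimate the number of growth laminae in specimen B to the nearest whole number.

Specimen A: correcting the raw count gives 3680 + 16 = 3696 true growth laminae.
Specimen A: multiplying by 2 years per growth lamina: 3696 × 2 = 7392 years.
A: Extension rate ≈ 423.4 / 7392 = 0.057 mm per year.
Specimen B: 574.6 mm / 0.057 mm per year = 10080.70 years; at 2 years per growth lamina that is 10080.70 / 2 ≈ 5040 growth laminae.

5040 growth laminae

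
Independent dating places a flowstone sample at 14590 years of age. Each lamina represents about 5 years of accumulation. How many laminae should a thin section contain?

2918 laminae

Expected laminae: 14590 / 5 = 2918.
So 2918 laminae should be present.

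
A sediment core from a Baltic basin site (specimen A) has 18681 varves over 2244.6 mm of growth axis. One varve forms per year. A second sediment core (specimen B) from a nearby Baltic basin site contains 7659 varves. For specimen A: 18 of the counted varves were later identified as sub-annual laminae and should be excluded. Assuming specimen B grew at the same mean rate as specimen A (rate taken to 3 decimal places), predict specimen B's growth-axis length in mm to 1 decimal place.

919.1 mm

Specimen A: adjusted count: 18681 − 18 = 18663 varves.
A: Extension rate ≈ 2244.6 / 18663 = 0.120 mm/year.
Length of B = 0.120 × 7659 = 919.1 mm.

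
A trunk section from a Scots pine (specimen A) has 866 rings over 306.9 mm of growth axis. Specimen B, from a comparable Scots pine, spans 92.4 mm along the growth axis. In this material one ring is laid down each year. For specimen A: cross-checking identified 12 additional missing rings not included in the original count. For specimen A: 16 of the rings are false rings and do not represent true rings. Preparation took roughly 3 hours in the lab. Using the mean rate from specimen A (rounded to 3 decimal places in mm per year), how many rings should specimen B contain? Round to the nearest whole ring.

260 rings

Specimen A: correcting the raw count gives 866 − 16 + 12 = 862 true rings.
A: 306.9 mm over 862 years gives 306.9 / 862 ≈ 0.356 mm per year.
Specimen B: 92.4 mm / 0.356 mm per year = 259.55 years ≈ 260 rings.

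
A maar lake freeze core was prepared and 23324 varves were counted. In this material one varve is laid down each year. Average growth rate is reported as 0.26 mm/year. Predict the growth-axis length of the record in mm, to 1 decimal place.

23324 years of growth are recorded.
23324 years at 0.26 mm/year gives 0.26 × 23324 = 6064.2 mm.

6064.2 mm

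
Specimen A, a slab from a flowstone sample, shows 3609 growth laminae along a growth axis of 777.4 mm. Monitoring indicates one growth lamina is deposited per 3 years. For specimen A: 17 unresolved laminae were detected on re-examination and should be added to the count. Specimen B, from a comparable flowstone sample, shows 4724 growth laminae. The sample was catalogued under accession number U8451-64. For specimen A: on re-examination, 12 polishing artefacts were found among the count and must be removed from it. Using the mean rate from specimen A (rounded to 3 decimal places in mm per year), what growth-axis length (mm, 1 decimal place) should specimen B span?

Specimen A: true growth lamina count = 3609 − 12 + 17 = 3614.
Specimen A: 3614 growth laminae at 3 years each span 3614 × 3 = 10842 years.
A: Mean rate = 777.4 mm / 10842 years ≈ 0.072 mm per year.
Specimen B: at 3 years per growth lamina, 4724 × 3 = 14172 years. For B, 0.072 mm/year × 14172 years = 1020.4 mm.

1020.4 mm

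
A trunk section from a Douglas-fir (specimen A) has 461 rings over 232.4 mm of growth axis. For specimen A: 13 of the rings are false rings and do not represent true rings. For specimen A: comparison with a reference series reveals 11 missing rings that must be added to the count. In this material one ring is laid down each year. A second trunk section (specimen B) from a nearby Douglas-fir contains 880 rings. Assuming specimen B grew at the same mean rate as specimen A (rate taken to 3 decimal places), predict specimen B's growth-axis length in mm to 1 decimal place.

445.3 mm

Specimen A: adjusted count: 461 − 13 + 11 = 459 rings.
A: Mean rate = 232.4 mm / 459 years ≈ 0.506 mm/yr.
Length of B = 0.506 × 880 = 445.3 mm.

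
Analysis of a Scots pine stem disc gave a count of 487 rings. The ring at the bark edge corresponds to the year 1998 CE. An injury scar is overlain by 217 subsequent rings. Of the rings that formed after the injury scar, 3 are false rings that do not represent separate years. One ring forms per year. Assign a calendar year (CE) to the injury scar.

1784 CE

217 rings post-date the injury scar.
Removing the 3 false rings leaves 217 − 3 = 214 true rings beyond the injury scar.
The ring at the bark edge is 1998 CE, so the injury scar dates to 1998 − 214 = 1784 CE.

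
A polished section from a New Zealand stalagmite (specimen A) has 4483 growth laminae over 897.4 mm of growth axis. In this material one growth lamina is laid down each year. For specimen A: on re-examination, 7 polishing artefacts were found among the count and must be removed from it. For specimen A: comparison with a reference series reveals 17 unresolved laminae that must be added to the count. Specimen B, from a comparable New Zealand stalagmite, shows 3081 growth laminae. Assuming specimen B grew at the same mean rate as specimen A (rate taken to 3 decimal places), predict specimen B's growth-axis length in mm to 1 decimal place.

616.2 mm

Specimen A: after corrections the count is 4483 − 7 + 17 = 4493 growth laminae.
A: Extension rate ≈ 897.4 / 4493 = 0.200 mm/year.
For B, 0.200 mm/year × 3081 years = 616.2 mm.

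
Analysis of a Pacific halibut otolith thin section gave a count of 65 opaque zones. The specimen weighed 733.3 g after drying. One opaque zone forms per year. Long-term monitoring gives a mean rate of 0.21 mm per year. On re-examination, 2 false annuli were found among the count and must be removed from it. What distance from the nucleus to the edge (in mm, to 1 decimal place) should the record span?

Adjusted count: 65 − 2 = 63 opaque zones.
63 years at 0.21 mm/year gives 0.21 × 63 = 13.2 mm.

13.2 mm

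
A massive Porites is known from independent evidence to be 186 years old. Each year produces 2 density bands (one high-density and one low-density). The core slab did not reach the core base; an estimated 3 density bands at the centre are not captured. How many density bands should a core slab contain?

369 density bands

186 years at 2 density bands per year gives 186 × 2 = 372 density bands.
372 − 3 missed = 369 density bands expected in the prepared section.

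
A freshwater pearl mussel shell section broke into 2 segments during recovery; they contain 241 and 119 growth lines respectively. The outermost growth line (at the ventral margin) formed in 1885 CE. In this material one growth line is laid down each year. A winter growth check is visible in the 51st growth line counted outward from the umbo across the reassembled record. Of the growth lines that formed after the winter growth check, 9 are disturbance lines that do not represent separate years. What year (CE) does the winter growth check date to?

1585 CE

Total growth lines = 241 + 119 = 360.
Between growth line 51 and the ventral margin there are 360 − 51 = 309 growth lines.
Excluding 9 false growth lines: 309 − 9 = 300.
The growth line at the ventral margin is 1885 CE, so the winter growth check dates to 1885 − 300 = 1585 CE.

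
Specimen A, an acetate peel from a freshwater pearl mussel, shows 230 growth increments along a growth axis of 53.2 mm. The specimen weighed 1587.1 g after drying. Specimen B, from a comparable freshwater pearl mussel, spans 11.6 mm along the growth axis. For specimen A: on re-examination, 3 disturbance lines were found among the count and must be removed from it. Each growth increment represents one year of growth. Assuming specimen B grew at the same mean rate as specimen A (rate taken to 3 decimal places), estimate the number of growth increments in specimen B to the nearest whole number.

50 growth increments

Specimen A: after corrections the count is 230 − 3 = 227 growth increments.
A: 53.2 mm over 227 years gives 53.2 / 227 ≈ 0.234 mm per year.
B spans 11.6 / 0.234 = 49.57 years ≈ 50 growth increments.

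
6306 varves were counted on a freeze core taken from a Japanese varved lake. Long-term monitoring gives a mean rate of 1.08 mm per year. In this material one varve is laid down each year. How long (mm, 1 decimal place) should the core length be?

6810.5 mm

6306 years of growth are recorded.
Length ≈ 1.08 × 6306 = 6810.5 mm.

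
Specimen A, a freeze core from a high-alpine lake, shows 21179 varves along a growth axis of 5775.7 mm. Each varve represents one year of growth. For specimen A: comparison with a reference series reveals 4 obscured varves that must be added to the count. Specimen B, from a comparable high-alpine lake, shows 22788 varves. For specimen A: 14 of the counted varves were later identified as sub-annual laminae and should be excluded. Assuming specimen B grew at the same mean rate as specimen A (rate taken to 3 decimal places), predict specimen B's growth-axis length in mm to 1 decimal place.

6221.1 mm

Specimen A: after corrections the count is 21179 − 14 + 4 = 21169 varves.
A: 5775.7 mm over 21169 years gives 5775.7 / 21169 ≈ 0.273 mm per year.
Length of B = 0.273 × 22788 = 6221.1 mm.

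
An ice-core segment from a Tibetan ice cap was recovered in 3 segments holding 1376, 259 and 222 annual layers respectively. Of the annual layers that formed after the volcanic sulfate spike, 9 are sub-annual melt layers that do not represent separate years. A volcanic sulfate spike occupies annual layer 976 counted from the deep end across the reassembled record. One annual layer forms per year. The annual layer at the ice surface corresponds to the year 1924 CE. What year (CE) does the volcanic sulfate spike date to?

1052 CE

Total annual layers = 1376 + 259 + 222 = 1857.
Between annual layer 976 and the ice surface there are 1857 − 976 = 881 annual layers.
Excluding 9 false annual layers: 881 − 9 = 872.
Counting back 872 years from 1924 CE places the volcanic sulfate spike in 1924 − 872 = 1052 CE.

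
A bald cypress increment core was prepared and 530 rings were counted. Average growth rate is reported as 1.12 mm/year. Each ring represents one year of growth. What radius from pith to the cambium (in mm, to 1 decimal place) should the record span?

The record spans 530 years at 1.12 mm per year.
Length ≈ 1.12 × 530 = 593.6 mm.

593.6 mm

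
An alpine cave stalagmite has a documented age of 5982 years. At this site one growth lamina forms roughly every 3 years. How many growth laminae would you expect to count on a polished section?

One growth lamina every 3 years means 5982 / 3 = 1994 growth laminae.
So 1994 growth laminae should be present.

1994 growth laminae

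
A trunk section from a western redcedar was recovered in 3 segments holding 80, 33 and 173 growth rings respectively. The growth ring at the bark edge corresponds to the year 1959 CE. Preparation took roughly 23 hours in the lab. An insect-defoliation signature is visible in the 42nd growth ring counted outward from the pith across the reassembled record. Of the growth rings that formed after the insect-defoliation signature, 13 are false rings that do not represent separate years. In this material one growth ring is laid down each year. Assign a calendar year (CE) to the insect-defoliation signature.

Total growth rings = 80 + 33 + 173 = 286.
The insect-defoliation signature sits at growth ring 42 from the pith, so 286 − 42 = 244 growth rings formed after it.
Removing the 13 false growth rings leaves 244 − 13 = 231 true growth rings beyond the insect-defoliation signature.
Counting back 231 years from 1959 CE places the insect-defoliation signature in 1959 − 231 = 1728 CE.

1728 CE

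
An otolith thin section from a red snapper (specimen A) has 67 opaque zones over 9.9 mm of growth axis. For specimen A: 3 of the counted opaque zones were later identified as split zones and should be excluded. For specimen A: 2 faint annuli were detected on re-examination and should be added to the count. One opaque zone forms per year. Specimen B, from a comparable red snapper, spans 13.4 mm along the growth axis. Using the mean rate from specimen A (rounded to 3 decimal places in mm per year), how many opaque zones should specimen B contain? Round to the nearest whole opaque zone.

89 opaque zones

Specimen A: correcting the raw count gives 67 − 3 + 2 = 66 true opaque zones.
A: 9.9 mm over 66 years gives 9.9 / 66 ≈ 0.150 mm/yr.
Specimen B: 13.4 mm / 0.150 mm per year = 89.33 years ≈ 89 opaque zones.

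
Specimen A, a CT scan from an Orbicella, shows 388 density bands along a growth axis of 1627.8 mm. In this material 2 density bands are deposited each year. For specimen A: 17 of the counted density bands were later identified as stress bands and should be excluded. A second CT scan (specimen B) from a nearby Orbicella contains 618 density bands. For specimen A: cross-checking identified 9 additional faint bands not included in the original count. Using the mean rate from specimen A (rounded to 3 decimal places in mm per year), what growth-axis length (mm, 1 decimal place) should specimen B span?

2647.2 mm

Specimen A: after corrections the count is 388 − 17 + 9 = 380 density bands.
Specimen A: dividing by 2 density bands per year: 380 / 2 = 190 years.
A: Extension rate ≈ 1627.8 / 190 = 8.567 mm/year.
Specimen B: dividing by 2 density bands per year: 618 / 2 = 309 years. For B, 8.567 mm/year × 309 years = 2647.2 mm.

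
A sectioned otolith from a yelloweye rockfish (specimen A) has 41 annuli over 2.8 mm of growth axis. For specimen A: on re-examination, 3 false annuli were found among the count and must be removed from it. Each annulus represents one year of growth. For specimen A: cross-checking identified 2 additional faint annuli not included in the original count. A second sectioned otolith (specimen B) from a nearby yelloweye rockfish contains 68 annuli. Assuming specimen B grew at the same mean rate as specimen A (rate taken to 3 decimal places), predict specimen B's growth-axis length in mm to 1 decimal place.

4.8 mm

Specimen A: after corrections the count is 41 − 3 + 2 = 40 annuli.
A: Mean rate = 2.8 mm / 40 years ≈ 0.070 mm per year.
For B, 0.070 mm/year × 68 years = 4.8 mm.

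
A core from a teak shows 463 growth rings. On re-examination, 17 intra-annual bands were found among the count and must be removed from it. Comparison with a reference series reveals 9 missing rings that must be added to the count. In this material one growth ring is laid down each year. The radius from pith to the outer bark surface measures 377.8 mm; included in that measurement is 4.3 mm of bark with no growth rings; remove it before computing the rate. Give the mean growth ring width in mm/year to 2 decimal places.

Adjusted count: 463 − 17 + 9 = 455 growth rings.
Removing the 4.3 mm offcut leaves 377.8 − 4.3 = 373.5 mm.
Extension rate ≈ 373.5 / 455 = 0.82 mm/year.

0.82 mm/year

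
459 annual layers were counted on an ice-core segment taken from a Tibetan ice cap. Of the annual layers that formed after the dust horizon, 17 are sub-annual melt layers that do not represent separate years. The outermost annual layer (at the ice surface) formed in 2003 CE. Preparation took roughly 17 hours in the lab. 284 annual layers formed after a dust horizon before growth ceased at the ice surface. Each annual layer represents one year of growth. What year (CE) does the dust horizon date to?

284 annual layers formed after the dust horizon.
Excluding 17 false annual layers: 284 − 17 = 267.
The annual layer at the ice surface is 2003 CE, so the dust horizon dates to 2003 − 267 = 1736 CE.

1736 CE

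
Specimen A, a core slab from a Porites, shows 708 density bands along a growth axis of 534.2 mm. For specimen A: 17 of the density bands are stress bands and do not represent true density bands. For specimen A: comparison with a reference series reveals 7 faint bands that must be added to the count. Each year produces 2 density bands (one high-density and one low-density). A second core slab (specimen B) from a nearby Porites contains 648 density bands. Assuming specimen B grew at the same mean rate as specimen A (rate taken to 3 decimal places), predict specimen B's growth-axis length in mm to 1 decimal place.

Specimen A: adjusted count: 708 − 17 + 7 = 698 density bands.
Specimen A: 698 density bands at 2 per year is 698 / 2 = 349 years.
A: Extension rate ≈ 534.2 / 349 = 1.531 mm/year.
Specimen B: with 2 density bands per year, 648 / 2 = 324 years. For B, 1.531 mm/year × 324 years = 496.0 mm.

496.0 mm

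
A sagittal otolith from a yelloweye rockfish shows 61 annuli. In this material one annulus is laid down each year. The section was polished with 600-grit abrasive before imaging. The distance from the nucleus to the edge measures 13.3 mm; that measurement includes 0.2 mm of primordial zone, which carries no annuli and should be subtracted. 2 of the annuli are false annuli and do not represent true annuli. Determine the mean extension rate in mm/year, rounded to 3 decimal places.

0.222 mm/year

True annulus count = 61 − 2 = 59.
The growth record spans 13.3 − 0.2 = 13.1 mm.
Extension rate ≈ 13.1 / 59 = 0.222 mm/year.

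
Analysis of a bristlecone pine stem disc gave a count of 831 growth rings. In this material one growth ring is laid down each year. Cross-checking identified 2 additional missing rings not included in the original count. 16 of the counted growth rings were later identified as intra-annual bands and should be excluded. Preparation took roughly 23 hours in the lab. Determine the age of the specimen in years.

True growth ring count = 831 − 16 + 2 = 817.
At one growth ring per year, that is 817 years.

817 yr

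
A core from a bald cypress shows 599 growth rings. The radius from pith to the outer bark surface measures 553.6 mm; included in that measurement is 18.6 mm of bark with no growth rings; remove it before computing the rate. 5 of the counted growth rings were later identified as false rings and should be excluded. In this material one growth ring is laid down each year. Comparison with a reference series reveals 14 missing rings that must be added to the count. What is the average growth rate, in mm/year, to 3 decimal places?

True growth ring count = 599 − 5 + 14 = 608.
Net length = 553.6 − 18.6 = 535.0 mm.
535.0 mm over 608 years gives 535.0 / 608 ≈ 0.880 mm/year.

0.880 mm/year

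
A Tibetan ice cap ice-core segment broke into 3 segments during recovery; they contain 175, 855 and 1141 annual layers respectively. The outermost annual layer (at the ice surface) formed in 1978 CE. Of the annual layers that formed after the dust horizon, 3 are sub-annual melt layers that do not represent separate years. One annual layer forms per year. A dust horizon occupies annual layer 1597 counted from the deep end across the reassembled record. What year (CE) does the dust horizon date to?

1407 CE

Total annual layers = 175 + 855 + 1141 = 2171.
2171 − 1597 = 574 annual layers lie beyond the dust horizon toward the ice surface.
Excluding 3 false annual layers: 574 − 3 = 571.
The annual layer at the ice surface is 1978 CE, so the dust horizon dates to 1978 − 571 = 1407 CE.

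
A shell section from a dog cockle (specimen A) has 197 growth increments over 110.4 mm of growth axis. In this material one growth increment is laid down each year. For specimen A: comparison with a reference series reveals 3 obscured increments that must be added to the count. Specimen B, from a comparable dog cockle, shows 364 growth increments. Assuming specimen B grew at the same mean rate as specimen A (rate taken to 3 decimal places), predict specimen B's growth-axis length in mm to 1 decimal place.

200.9 mm

Specimen A: correcting the raw count gives 197 + 3 = 200 true growth increments.
A: Mean rate = 110.4 mm / 200 years ≈ 0.552 mm per year.
For B, 0.552 mm/year × 364 years = 200.9 mm.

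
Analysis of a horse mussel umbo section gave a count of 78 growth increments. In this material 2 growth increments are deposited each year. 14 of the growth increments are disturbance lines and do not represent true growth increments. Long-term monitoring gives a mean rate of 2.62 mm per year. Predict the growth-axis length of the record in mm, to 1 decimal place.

Correcting the raw count gives 78 − 14 = 64 true growth increments.
64 growth increments at 2 per year is 64 / 2 = 32 years.
32 years at 2.62 mm/year gives 2.62 × 32 = 83.8 mm.

83.8 mm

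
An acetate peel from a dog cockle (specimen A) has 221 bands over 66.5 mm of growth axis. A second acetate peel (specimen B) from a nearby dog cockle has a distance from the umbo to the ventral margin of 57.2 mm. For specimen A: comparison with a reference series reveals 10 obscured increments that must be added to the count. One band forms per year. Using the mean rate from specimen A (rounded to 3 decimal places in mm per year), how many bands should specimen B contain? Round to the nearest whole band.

199 bands

Specimen A: true band count = 221 + 10 = 231.
A: 66.5 mm over 231 years gives 66.5 / 231 ≈ 0.288 mm per year.
For B, 57.2 / 0.288 = 198.61 years ≈ 199 bands.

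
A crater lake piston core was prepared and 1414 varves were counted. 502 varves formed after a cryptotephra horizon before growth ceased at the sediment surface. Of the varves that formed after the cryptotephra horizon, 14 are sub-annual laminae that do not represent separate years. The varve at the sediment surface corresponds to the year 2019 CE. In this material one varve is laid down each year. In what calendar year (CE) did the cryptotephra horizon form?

502 varves formed after the cryptotephra horizon.
Excluding 14 false varves: 502 − 14 = 488.
Counting back 488 years from 2019 CE places the cryptotephra horizon in 2019 − 488 = 1531 CE.

1531 CE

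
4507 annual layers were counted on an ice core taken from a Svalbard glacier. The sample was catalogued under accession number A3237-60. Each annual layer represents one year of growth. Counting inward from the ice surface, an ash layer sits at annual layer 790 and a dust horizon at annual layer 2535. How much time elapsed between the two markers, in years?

1745 years

The two markers are separated by 2535 − 790 = 1745 annual layers.
One annual layer per year makes the interval 1745 years.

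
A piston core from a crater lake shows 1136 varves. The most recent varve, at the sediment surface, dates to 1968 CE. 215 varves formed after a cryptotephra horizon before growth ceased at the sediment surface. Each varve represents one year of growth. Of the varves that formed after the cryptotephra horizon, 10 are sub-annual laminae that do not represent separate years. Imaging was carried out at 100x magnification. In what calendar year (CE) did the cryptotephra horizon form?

There are 215 varves younger than the cryptotephra horizon.
215 − 10 false = 205 true varves after the cryptotephra horizon.
1968 − 205 = 1763 CE.

1763 CE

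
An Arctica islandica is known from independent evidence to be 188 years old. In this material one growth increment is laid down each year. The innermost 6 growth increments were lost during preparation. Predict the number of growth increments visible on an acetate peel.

One growth increment per year gives 188 growth increments over 188 years.
Subtracting the 6 growth increments not captured gives 188 − 6 = 182 growth increments in the record.

182 growth increments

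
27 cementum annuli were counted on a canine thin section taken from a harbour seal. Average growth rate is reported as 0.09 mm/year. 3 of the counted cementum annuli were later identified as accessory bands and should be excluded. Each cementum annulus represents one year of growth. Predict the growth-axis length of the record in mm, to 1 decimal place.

Correcting the raw count gives 27 − 3 = 24 true cementum annuli.
Predicted length = 0.09 mm/year × 24 years = 2.2 mm.

2.2 mm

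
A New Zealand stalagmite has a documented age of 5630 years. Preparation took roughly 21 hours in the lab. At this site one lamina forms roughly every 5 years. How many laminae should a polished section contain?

At 5 years per lamina, 5630 / 5 = 1126 laminae are expected.
So 1126 laminae should be present.

1126 laminae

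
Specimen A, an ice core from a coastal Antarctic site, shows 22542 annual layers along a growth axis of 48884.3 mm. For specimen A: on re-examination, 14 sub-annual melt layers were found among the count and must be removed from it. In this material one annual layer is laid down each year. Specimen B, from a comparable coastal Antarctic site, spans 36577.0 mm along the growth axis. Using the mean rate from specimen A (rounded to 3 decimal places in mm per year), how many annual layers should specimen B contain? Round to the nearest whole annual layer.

16856 annual layers

Specimen A: correcting the raw count gives 22542 − 14 = 22528 true annual layers.
A: 48884.3 mm over 22528 years gives 48884.3 / 22528 ≈ 2.170 mm per year.
Specimen B: 36577.0 mm / 2.170 mm per year = 16855.76 years ≈ 16856 annual layers.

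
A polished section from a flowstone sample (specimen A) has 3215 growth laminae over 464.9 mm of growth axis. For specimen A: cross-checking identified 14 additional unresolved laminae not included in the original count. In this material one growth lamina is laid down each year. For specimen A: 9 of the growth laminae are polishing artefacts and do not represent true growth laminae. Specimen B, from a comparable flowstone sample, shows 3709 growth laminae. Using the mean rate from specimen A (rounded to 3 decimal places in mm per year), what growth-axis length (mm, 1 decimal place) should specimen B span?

Specimen A: true growth lamina count = 3215 − 9 + 14 = 3220.
A: Mean rate = 464.9 mm / 3220 years ≈ 0.144 mm/year.
Length of B = 0.144 × 3709 = 534.1 mm.

534.1 mm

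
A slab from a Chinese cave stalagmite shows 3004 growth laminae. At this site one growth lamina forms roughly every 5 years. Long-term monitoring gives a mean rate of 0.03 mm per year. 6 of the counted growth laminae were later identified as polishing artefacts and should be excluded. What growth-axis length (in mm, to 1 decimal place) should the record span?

449.7 mm

True growth lamina count = 3004 − 6 = 2998.
2998 growth laminae at 5 years each span 2998 × 5 = 14990 years.
Predicted length = 0.03 mm/year × 14990 years = 449.7 mm.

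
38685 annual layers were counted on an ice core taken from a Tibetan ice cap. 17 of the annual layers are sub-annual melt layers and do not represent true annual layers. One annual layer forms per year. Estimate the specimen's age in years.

True annual layer count = 38685 − 17 = 38668.
With a one-to-one annual layer periodicity this is 38668 years.

38668 years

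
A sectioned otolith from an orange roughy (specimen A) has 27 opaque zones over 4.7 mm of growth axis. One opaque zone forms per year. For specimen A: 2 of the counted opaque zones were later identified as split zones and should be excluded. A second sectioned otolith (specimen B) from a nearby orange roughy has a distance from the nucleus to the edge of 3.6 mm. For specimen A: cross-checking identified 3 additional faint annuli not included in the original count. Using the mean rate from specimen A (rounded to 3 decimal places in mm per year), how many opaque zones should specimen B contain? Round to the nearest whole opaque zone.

21 opaque zones

Specimen A: correcting the raw count gives 27 − 2 + 3 = 28 true opaque zones.
A: 4.7 mm over 28 years gives 4.7 / 28 ≈ 0.168 mm/yr.
For B, 3.6 / 0.168 = 21.43 years ≈ 21 opaque zones.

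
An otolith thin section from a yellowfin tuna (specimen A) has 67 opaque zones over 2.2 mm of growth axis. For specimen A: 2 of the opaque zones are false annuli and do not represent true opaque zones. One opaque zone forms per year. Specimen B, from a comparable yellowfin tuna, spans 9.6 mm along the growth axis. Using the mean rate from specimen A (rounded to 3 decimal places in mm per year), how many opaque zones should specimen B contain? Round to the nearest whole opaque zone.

282 opaque zones

Specimen A: after corrections the count is 67 − 2 = 65 opaque zones.
A: Mean rate = 2.2 mm / 65 years ≈ 0.034 mm/year.
Specimen B: 9.6 mm / 0.034 mm per year = 282.35 years ≈ 282 opaque zones.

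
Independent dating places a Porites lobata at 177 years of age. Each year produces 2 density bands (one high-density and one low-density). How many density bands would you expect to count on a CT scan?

354 density bands

177 years at 2 density bands per year gives 177 × 2 = 354 density bands.
So 354 density bands should be present.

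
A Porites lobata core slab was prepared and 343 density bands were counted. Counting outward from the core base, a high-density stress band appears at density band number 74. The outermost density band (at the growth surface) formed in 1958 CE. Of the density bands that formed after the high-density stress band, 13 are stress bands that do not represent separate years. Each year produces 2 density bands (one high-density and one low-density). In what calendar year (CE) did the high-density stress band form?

The high-density stress band sits at density band 74 from the core base, so 343 − 74 = 269 density bands formed after it.
269 − 13 false = 256 true density bands after the high-density stress band.
With 2 density bands per year, 256 / 2 = 128 years.
The density band at the growth surface is 1958 CE, so the high-density stress band dates to 1958 − 128 = 1830 CE.

1830 CE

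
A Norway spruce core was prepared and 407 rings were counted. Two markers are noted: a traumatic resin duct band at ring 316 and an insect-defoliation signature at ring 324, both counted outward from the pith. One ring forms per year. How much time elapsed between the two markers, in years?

The two markers are separated by 324 − 316 = 8 rings.
At one ring per year, 8 years elapsed between them.

8 yr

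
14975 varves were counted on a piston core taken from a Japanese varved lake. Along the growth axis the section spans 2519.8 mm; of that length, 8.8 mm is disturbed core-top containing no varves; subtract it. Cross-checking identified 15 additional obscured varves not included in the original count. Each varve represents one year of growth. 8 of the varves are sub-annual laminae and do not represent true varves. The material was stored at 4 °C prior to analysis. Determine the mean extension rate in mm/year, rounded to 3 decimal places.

True varve count = 14975 − 8 + 15 = 14982.
Removing the 8.8 mm offcut leaves 2519.8 − 8.8 = 2511.0 mm.
2511.0 mm over 14982 years gives 2511.0 / 14982 ≈ 0.168 mm/year.

0.168 mm/year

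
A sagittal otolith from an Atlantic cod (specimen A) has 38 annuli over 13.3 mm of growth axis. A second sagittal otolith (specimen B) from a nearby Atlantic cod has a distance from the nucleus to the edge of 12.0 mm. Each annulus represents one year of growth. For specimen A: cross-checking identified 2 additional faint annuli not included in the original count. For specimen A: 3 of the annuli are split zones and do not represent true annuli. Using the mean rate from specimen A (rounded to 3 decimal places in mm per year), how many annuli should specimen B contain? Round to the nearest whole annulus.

Specimen A: true annulus count = 38 − 3 + 2 = 37.
A: 13.3 mm over 37 years gives 13.3 / 37 ≈ 0.359 mm/year.
Specimen B: 12.0 mm / 0.359 mm per year = 33.43 years ≈ 33 annuli.

33 annuli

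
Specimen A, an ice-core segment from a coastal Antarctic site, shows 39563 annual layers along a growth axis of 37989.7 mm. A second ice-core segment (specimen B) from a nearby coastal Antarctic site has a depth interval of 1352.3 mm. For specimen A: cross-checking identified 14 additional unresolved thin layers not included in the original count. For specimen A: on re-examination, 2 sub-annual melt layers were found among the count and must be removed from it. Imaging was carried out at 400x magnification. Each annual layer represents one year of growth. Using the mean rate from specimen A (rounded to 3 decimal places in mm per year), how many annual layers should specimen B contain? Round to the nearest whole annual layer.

1409 annual layers

Specimen A: correcting the raw count gives 39563 − 2 + 14 = 39575 true annual layers.
A: Mean rate = 37989.7 mm / 39575 years ≈ 0.960 mm/year.
For B, 1352.3 / 0.960 = 1408.65 years ≈ 1409 annual layers.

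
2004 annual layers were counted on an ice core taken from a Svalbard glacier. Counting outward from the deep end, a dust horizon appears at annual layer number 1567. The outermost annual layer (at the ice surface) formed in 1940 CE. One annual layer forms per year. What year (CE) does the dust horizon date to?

Between annual layer 1567 and the ice surface there are 2004 − 1567 = 437 annual layers.
Counting back 437 years from 1940 CE places the dust horizon in 1940 − 437 = 1503 CE.

1503 CE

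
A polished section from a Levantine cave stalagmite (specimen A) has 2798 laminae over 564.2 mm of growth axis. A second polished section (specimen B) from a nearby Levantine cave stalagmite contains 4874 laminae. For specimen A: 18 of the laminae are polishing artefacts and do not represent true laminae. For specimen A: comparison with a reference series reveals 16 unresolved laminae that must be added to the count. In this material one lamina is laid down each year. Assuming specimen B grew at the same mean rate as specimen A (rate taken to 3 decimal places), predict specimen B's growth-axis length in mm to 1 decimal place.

984.5 mm

Specimen A: correcting the raw count gives 2798 − 18 + 16 = 2796 true laminae.
A: 564.2 mm over 2796 years gives 564.2 / 2796 ≈ 0.202 mm/year.
B's length ≈ 0.202 × 4874 = 984.5 mm.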